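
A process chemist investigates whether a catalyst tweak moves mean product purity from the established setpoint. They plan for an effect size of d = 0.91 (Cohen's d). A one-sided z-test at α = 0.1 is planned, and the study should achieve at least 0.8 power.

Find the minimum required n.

n = 6

Set Φ(δ − 1.282) = 0.8; then δ − 1.282 = Φ⁻¹(0.8) = 0.842, giving δ = 2.123.
δ = d·√n ⇒ n = (δ/d)² = (2.123 / 0.91)² = 5.44.
Rounding up, n = 6.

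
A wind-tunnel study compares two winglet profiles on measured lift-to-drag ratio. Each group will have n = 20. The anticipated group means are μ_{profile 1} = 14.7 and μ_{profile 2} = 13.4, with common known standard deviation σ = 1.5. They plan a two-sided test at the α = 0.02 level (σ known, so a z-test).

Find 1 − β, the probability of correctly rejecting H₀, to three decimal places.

Power ≈ 0.661

Standardized effect: d = |μ_{profile 1} − μ_{profile 2}| / σ = |14.7 − 13.4| / 1.5 = 0.8667
Noncentrality parameter: δ = d·√(n/2) = 0.8667 × √(20/2) = 2.7406
Critical value for a two-sided test at α = 0.02: z_{α/2} = 2.326.
Power = Φ(δ − 2.326) + Φ(−δ − 2.326) = Φ(0.414) + Φ(-5.067) = 0.6607 + 0.0000 = 0.6607.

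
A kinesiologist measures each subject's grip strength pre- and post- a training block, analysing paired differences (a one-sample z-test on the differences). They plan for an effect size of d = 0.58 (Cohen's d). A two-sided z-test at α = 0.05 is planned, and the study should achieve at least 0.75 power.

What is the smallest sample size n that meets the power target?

For power 0.75 need Φ(δ − z_{0.025}) = 0.75, so δ = z_{0.025} + z_{0.25} = 1.960 + 0.674 = 2.634.
(Ignoring the negligible lower-tail rejection probability gives the usual closed-form inversion.)
δ = d·√n ⇒ n = (δ/d)² = (2.634 / 0.58)² = 20.63.
Rounding up, n = 21.

n = 21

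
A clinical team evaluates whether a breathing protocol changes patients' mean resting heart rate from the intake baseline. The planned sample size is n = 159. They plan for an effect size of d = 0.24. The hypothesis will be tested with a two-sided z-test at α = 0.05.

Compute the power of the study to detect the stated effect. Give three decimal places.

Power ≈ 0.857

Noncentrality parameter: δ = d·√n = 0.24 × √159 = 3.0263
Critical value for a two-sided test at α = 0.05: z_{α/2} = 1.960.
Power = Φ(δ − 1.960) + Φ(−δ − 1.960) = Φ(1.066) + Φ(-4.986) = 0.8569 + 0.0000 = 0.8569.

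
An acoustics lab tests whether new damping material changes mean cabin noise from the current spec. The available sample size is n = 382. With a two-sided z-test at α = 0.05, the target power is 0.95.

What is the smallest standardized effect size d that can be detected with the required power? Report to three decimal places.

d ≈ 0.184

Need Φ(δ − 1.960) = 0.95, so δ = 1.960 + 1.645 = 3.605.
(Lower-tail contribution to power is negligible for δ > 0.)
δ = d·√n ⇒ d = δ/√n = 3.605/√382 = 0.1844.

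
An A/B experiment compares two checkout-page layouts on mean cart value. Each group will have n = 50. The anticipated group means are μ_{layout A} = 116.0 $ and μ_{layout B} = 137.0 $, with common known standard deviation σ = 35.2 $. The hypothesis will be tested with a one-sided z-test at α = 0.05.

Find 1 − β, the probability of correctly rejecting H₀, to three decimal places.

Standardized effect: d = |μ_{layout A} − μ_{layout B}| / σ = |116.0 − 137.0| / 35.2 = 0.5966
Noncentrality parameter: δ = d·√(n/2) = 0.5966 × √(50/2) = 2.9830
One-sided α = 0.05 → critical value z_{0.05} = 1.645.
Power = P(Z > 1.645 − δ) = Φ(1.338) = 0.9096.

Power ≈ 0.910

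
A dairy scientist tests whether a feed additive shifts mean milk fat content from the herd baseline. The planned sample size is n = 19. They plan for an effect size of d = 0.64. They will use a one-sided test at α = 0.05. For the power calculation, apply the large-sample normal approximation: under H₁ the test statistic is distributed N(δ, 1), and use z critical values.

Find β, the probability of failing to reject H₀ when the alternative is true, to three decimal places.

β ≈ 0.126

Noncentrality parameter: δ = d·√n = 0.64 × √19 = 2.7897
Critical value for a one-sided test at α = 0.05: z_α = 1.645.
Power = P(Z > 1.645 − δ) = Φ(1.145) = 0.8739.
Type II error: β = 1 − power = 1 − 0.8739 = 0.1261.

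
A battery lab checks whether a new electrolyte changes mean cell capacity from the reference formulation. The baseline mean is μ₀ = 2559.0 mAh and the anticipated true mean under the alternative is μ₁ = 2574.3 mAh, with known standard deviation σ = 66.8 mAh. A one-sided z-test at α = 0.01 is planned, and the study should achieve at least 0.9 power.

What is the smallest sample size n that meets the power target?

n = 249

Standardized effect: d = |μ₁ − μ₀| / σ = |2574.3 − 2559.0| / 66.8 = 0.2290
For power 0.9 need Φ(δ − z_{0.01}) = 0.9, so δ = z_{0.01} + z_{0.10} = 2.326 + 1.282 = 3.608.
δ = d·√n ⇒ n = (δ/d)² = (3.608 / 0.2290)² = 248.13.
Rounding up, n = 249.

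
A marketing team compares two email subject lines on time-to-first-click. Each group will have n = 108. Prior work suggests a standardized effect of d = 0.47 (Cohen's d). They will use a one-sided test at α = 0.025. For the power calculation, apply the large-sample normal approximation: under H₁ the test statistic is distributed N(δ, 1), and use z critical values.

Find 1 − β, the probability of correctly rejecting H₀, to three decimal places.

Power ≈ 0.932

Noncentrality parameter: δ = d·√(n/2) = 0.47 × √(108/2) = 3.4538
One-sided α = 0.025 → critical value z_{0.025} = 1.960.
Power = Φ(δ − 1.960) = Φ(1.494) = 0.9324.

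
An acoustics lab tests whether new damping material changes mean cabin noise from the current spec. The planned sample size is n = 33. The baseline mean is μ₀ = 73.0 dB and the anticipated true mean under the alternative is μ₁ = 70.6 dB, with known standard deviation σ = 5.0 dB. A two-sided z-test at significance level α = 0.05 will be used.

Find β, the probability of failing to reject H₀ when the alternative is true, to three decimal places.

β ≈ 0.213

Standardized effect: d = |μ₁ − μ₀| / σ = |70.6 − 73.0| / 5.0 = 0.4800
Noncentrality parameter: δ = d·√n = 0.4800 × √33 = 2.7574
Critical value for a two-sided test at α = 0.05: z_{α/2} = 1.960.
Power = Φ(δ − 1.960) + Φ(−δ − 1.960) = Φ(0.797) + Φ(-4.717) = 0.7874 + 0.0000 = 0.7874.
Type II error: β = 1 − power = 1 − 0.7874 = 0.2126.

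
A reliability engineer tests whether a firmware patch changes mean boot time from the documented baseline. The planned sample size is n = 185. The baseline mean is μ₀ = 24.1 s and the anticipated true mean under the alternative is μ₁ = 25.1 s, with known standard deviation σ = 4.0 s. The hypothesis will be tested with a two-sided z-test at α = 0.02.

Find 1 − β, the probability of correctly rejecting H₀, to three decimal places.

Standardized effect: d = |μ₁ − μ₀| / σ = |25.1 − 24.1| / 4.0 = 0.2500
Noncentrality parameter: δ = d·√n = 0.2500 × √185 = 3.4004
Critical value for a two-sided test at α = 0.02: z_{α/2} = 2.326.
Power = Φ(δ − 2.326) + Φ(−δ − 2.326) = Φ(1.074) + Φ(-5.727) = 0.8586 + 0.0000 = 0.8586.

Power ≈ 0.859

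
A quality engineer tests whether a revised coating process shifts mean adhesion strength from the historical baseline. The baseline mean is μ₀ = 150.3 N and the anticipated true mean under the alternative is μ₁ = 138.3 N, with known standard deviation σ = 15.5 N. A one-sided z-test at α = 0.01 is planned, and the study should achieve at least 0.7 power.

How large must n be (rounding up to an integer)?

n = 14

Standardized effect: d = |μ₁ − μ₀| / σ = |138.3 − 150.3| / 15.5 = 0.7742
Set Φ(δ − 2.326) = 0.7; then δ − 2.326 = Φ⁻¹(0.7) = 0.524, giving δ = 2.851.
δ = d·√n ⇒ n = (δ/d)² = (2.851 / 0.7742)² = 13.56.
Round up to the next whole unit.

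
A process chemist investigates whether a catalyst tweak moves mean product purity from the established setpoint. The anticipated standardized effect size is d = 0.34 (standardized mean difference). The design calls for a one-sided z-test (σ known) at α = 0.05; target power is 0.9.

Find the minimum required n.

n = 75

For power 0.9 need Φ(δ − z_{0.05}) = 0.9, so δ = z_{0.05} + z_{0.10} = 1.645 + 1.282 = 2.926.
δ = d·√n ⇒ n = (δ/d)² = (2.926 / 0.34)² = 74.08.
Rounding up, n = 75.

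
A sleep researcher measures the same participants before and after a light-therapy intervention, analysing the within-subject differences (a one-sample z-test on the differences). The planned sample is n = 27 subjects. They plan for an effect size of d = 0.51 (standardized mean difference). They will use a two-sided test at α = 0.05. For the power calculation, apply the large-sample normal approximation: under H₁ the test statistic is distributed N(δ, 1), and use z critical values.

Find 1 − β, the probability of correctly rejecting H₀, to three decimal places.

Noncentrality parameter: δ = d·√n = 0.51 × √27 = 2.6500
Two-sided α = 0.05 → critical value z_{0.025} = 1.960.
Power = Φ(δ − 1.960) + Φ(−δ − 1.960) = Φ(0.690) + Φ(-4.610) = 0.7549 + 0.0000 = 0.7549.

Power ≈ 0.755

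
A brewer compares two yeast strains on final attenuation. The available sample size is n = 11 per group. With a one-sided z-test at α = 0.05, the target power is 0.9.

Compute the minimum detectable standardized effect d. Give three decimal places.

d ≈ 1.248

Required noncentrality: δ = z_{0.05} + z_{0.10} = 1.645 + 1.282 = 2.926.
δ = d·√(n/2) ⇒ d = δ/√(n/2) = 2.926/√(11/2) = 1.2478.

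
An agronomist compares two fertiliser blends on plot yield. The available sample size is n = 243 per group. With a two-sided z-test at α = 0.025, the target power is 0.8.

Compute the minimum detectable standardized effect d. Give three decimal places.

d ≈ 0.280

Need Φ(δ − 2.241) = 0.8, so δ = 2.241 + 0.842 = 3.083.
(Lower-tail contribution to power is negligible for δ > 0.)
δ = d·√(n/2) ⇒ d = δ/√(n/2) = 3.083/√(243/2) = 0.2797.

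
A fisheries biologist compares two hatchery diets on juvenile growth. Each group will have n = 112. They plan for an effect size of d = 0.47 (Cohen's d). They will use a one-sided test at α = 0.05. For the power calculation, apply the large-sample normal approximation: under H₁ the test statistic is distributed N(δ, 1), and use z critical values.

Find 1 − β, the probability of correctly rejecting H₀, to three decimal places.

Power ≈ 0.969

Noncentrality parameter: δ = d·√(n/2) = 0.47 × √(112/2) = 3.5172
Critical value for a one-sided test at α = 0.05: z_α = 1.645.
Power = Φ(δ − 1.645) = Φ(1.872) = 0.9694.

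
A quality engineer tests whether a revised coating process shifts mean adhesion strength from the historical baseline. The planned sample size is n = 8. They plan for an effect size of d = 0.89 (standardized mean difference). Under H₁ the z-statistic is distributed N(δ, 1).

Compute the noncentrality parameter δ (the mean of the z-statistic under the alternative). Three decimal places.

δ ≈ 2.517

δ = d·√n = 0.89 × √8 = 2.5173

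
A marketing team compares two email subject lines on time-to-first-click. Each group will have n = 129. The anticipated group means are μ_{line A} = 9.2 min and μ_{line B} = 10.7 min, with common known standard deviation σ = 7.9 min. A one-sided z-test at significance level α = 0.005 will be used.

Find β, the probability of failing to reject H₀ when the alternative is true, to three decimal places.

Standardized effect: d = |μ_{line A} − μ_{line B}| / σ = |9.2 − 10.7| / 7.9 = 0.1899
Noncentrality parameter: δ = d·√(n/2) = 0.1899 × √(129/2) = 1.5249
One-sided α = 0.005 → critical value z_{0.005} = 2.576.
Power = Φ(δ − 2.576) = Φ(-1.051) = 0.1466.
Type II error: β = 1 − power = 1 − 0.1466 = 0.8534.

β ≈ 0.853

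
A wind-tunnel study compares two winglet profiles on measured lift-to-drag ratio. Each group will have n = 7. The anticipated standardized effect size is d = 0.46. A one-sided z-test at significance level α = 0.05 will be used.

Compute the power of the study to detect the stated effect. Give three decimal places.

Noncentrality parameter: δ = d·√(n/2) = 0.46 × √(7/2) = 0.8606
One-sided α = 0.05 → critical value z_{0.05} = 1.645.
Power = P(Z > 1.645 − δ) = Φ(-0.784) = 0.2164.

Power ≈ 0.216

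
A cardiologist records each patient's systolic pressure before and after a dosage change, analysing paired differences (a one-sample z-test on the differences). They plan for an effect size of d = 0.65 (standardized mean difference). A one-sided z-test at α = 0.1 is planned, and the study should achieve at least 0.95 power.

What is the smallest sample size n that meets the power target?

n = 21

For power 0.95 need Φ(δ − z_{0.1}) = 0.95, so δ = z_{0.1} + z_{0.05} = 1.282 + 1.645 = 2.926.
δ = d·√n ⇒ n = (δ/d)² = (2.926 / 0.65)² = 20.27.
Rounding up, n = 21.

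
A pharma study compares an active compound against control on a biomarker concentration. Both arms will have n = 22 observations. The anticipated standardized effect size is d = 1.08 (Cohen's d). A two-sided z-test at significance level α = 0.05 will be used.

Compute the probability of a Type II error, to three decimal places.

β ≈ 0.052

Noncentrality parameter: δ = d·√(n/2) = 1.08 × √(22/2) = 3.5820
Critical value for a two-sided test at α = 0.05: z_{α/2} = 1.960.
Power = Φ(δ − 1.960) + Φ(−δ − 1.960) = Φ(1.622) + Φ(-5.542) = 0.9476 + 0.0000 = 0.9476.
Type II error: β = 1 − power = 1 − 0.9476 = 0.0524.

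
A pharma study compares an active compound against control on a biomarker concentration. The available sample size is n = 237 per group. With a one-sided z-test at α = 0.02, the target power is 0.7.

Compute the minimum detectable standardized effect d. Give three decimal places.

Need Φ(δ − 2.054) = 0.7, so δ = 2.054 + 0.524 = 2.578.
δ = d·√(n/2) ⇒ d = δ/√(n/2) = 2.578/√(237/2) = 0.2368.

d ≈ 0.237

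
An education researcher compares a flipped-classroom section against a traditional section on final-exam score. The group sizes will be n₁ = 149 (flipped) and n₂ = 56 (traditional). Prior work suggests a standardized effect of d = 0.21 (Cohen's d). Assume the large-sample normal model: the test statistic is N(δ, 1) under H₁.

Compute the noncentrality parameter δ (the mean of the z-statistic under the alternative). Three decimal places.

δ ≈ 1.340

The noncentrality parameter scales effect size by the design's sample-size factor: δ = d / √(1/n₁ + 1/n₂) = 0.21 / √(1/149 + 1/56) = 1.3398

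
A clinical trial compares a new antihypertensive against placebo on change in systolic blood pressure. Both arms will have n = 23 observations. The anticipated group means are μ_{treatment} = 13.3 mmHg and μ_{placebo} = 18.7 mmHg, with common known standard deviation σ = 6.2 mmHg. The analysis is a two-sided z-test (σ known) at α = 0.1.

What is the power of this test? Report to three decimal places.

Power ≈ 0.905

Standardized effect: d = |μ_{treatment} − μ_{placebo}| / σ = |13.3 − 18.7| / 6.2 = 0.8710
Noncentrality parameter: δ = d·√(n/2) = 0.8710 × √(23/2) = 2.9536
Critical value for a two-sided test at α = 0.1: z_{α/2} = 1.645.
Power = Φ(δ − 1.645) + Φ(−δ − 1.645) = Φ(1.309) + Φ(-4.598) = 0.9047 + 0.0000 = 0.9047.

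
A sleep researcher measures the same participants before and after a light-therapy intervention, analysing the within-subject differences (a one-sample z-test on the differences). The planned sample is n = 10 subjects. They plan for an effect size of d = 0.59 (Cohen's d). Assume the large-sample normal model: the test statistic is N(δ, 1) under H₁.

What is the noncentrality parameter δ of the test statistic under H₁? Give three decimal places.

δ ≈ 1.866

δ = d·√n = 0.59 × √10 = 1.8657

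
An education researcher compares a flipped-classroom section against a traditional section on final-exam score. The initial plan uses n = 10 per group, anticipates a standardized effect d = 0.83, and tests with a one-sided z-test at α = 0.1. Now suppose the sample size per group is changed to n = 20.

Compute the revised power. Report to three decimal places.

With n = 20 per group: δ = d·√(n/2) = 0.83 × √(20/2) = 2.6247. Critical value z_{0.1} = 1.282.
Revised power = Φ(δ − 1.282) = Φ(1.343) = 0.9104.

Power ≈ 0.910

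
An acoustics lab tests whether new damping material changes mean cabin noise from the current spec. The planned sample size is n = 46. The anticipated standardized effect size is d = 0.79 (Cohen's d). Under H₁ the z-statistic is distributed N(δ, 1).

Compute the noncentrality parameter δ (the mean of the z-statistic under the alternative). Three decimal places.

δ ≈ 5.358

The noncentrality parameter scales effect size by the design's sample-size factor: δ = d·√n = 0.79 × √46 = 5.3580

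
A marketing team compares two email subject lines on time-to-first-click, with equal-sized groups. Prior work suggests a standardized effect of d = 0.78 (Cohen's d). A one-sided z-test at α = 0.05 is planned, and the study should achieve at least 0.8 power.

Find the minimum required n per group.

For power 0.8 need Φ(δ − z_{0.05}) = 0.8, so δ = z_{0.05} + z_{0.20} = 1.645 + 0.842 = 2.486.
δ = d·√(n/2) ⇒ n = 2(δ/d)² = 2 × (2.486 / 0.78)² = 20.32.
Rounding up, n = 21 per group.

n = 21 per group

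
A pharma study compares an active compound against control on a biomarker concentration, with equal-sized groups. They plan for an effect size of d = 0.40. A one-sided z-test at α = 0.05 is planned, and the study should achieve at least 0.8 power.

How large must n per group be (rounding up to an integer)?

n = 78 per group

For power 0.8 need Φ(δ − z_{0.05}) = 0.8, so δ = z_{0.05} + z_{0.20} = 1.645 + 0.842 = 2.486.
δ = d·√(n/2) ⇒ n = 2(δ/d)² = 2 × (2.486 / 0.40)² = 77.28.
Round up to the next whole unit.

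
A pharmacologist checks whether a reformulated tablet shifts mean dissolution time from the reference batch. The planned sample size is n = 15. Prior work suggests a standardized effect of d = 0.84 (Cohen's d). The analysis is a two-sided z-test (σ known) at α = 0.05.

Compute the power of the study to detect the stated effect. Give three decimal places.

Noncentrality parameter: λ = d·√n = 0.84 × √15 = 3.2533
Two-sided α = 0.05 → critical value z_{0.025} = 1.960.
Power = Φ(λ − 1.960) + Φ(−λ − 1.960) = Φ(1.293) + Φ(-5.213) = 0.9021 + 0.0000 = 0.9021.

Power ≈ 0.902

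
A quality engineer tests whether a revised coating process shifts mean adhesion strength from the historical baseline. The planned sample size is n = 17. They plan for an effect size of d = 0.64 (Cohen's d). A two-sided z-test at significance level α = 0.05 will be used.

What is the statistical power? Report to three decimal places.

Power ≈ 0.751

Noncentrality parameter: δ = d·√n = 0.64 × √17 = 2.6388
Two-sided α = 0.05 → critical value z_{0.025} = 1.960.
Power = Φ(δ − 1.960) + Φ(−δ − 1.960) = Φ(0.679) + Φ(-4.599) = 0.7514 + 0.0000 = 0.7514.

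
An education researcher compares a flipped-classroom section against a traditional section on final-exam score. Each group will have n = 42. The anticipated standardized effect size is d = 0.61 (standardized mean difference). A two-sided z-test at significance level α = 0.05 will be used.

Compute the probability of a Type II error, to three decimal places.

β ≈ 0.202

Noncentrality parameter: δ = d·√(n/2) = 0.61 × √(42/2) = 2.7954
Two-sided α = 0.05 → critical value z_{0.025} = 1.960.
Power = Φ(δ − 1.960) + Φ(−δ − 1.960) = Φ(0.835) + Φ(-4.755) = 0.7983 + 0.0000 = 0.7983.
Type II error: β = 1 − power = 1 − 0.7983 = 0.2017.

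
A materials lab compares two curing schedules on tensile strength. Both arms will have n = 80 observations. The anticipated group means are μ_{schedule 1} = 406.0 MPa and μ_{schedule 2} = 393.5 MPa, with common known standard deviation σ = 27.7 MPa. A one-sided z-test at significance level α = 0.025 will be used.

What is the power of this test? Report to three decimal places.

Standardized effect: d = |μ_{schedule 1} − μ_{schedule 2}| / σ = |406.0 − 393.5| / 27.7 = 0.4513
Noncentrality parameter: δ = d·√(n/2) = 0.4513 × √(80/2) = 2.8540
One-sided α = 0.025 → critical value z_{0.025} = 1.960.
Power = P(Z > 1.960 − δ) = Φ(0.894) = 0.8144.

Power ≈ 0.814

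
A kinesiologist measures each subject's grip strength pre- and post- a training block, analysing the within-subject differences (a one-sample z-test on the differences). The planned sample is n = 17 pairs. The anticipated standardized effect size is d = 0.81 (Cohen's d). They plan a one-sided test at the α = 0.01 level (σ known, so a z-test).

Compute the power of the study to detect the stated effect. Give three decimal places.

Noncentrality parameter: δ = d·√n = 0.81 × √17 = 3.3397
Critical value for a one-sided test at α = 0.01: z_α = 2.326.
Power = Φ(δ − 2.326) = Φ(1.013) = 0.8446.

Power ≈ 0.845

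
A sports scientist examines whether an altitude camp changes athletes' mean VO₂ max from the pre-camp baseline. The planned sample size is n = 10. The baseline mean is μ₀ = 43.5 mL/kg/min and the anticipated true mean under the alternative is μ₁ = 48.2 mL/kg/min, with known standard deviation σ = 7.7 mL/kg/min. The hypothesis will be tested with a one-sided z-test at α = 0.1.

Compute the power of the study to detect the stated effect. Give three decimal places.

Standardized effect: d = |μ₁ − μ₀| / σ = |48.2 − 43.5| / 7.7 = 0.6104
Noncentrality parameter: λ = d·√n = 0.6104 × √10 = 1.9302
One-sided α = 0.1 → critical value z_{0.1} = 1.282.
Power = Φ(λ − 1.282) = Φ(0.649) = 0.7417.

Power ≈ 0.742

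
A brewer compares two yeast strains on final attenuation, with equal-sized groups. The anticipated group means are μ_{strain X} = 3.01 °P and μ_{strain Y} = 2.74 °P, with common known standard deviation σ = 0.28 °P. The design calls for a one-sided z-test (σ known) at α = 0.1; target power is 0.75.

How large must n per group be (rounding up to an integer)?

n = 9 per group

Standardized effect: d = |μ_{strain X} − μ_{strain Y}| / σ = |3.01 − 2.74| / 0.28 = 0.9643
For power 0.75 need Φ(δ − z_{0.1}) = 0.75, so δ = z_{0.1} + z_{0.25} = 1.282 + 0.674 = 1.956.
δ = d·√(n/2) ⇒ n = 2(δ/d)² = 2 × (1.956 / 0.9643)² = 8.23.
Round up to the next whole unit.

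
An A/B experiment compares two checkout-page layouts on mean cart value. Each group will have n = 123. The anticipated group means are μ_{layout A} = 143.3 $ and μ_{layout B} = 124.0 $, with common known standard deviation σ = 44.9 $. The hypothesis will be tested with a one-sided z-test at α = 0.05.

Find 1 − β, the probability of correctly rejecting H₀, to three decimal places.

Power ≈ 0.958

Standardized effect: d = |μ_{layout A} − μ_{layout B}| / σ = |143.3 − 124.0| / 44.9 = 0.4298
Noncentrality parameter: λ = d·√(n/2) = 0.4298 × √(123/2) = 3.3709
One-sided α = 0.05 → critical value z_{0.05} = 1.645.
Power = P(Z > 1.645 − λ) = Φ(1.726) = 0.9578.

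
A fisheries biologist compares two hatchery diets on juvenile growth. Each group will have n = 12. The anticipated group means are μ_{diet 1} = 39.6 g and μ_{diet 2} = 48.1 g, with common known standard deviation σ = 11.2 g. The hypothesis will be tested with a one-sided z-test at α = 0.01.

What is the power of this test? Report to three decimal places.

Standardized effect: d = |μ_{diet 1} − μ_{diet 2}| / σ = |39.6 − 48.1| / 11.2 = 0.7589
Noncentrality parameter: δ = d·√(n/2) = 0.7589 × √(12/2) = 1.8590
Critical value for a one-sided test at α = 0.01: z_α = 2.326.
Power = Φ(δ − 2.326) = Φ(-0.467) = 0.3201.

Power ≈ 0.320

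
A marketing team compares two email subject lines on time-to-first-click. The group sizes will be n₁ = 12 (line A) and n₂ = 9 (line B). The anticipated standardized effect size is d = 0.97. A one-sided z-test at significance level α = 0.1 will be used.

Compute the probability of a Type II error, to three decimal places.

Noncentrality parameter: δ = d / √(1/n₁ + 1/n₂) = 0.97 / √(1/12 + 1/9) = 2.1998
One-sided α = 0.1 → critical value z_{0.1} = 1.282.
Power = Φ(δ − 1.282) = Φ(0.918) = 0.8207.
Type II error: β = 1 − power = 1 − 0.8207 = 0.1793.

β ≈ 0.179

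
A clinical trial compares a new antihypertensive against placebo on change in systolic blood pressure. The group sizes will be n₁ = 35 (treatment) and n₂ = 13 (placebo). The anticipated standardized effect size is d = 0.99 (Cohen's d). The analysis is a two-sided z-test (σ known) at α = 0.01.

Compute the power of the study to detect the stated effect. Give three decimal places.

Power ≈ 0.682

Noncentrality parameter: δ = d / √(1/n₁ + 1/n₂) = 0.99 / √(1/35 + 1/13) = 3.0480
Critical value for a two-sided test at α = 0.01: z_{α/2} = 2.576.
Power = Φ(δ − 2.576) + Φ(−δ − 2.576) = Φ(0.472) + Φ(-5.624) = 0.6816 + 0.0000 = 0.6816.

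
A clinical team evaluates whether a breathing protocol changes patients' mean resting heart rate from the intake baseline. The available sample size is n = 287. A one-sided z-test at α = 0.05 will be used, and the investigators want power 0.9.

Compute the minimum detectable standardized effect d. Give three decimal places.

Required noncentrality: δ = z_{0.05} + z_{0.10} = 1.645 + 1.282 = 2.926.
δ = d·√n ⇒ d = δ/√n = 2.926/√287 = 0.1727.

d ≈ 0.173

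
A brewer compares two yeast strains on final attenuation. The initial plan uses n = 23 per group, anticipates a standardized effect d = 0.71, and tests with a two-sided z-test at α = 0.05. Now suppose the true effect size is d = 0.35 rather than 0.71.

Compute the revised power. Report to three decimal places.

Power ≈ 0.221

With d = 0.35: δ = d·√(n/2) = 0.35 × √(23/2) = 1.1869. Critical value z_{0.025} = 1.960.
Revised power = Φ(δ − 1.960) + Φ(−δ − 1.960) = Φ(-0.773) + Φ(-3.147) = 0.2197 + 0.0008 = 0.2206.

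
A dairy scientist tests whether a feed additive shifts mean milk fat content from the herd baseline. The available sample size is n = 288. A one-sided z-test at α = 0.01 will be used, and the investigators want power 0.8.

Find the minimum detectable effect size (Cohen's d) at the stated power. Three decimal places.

Required noncentrality: δ = z_{0.01} + z_{0.20} = 2.326 + 0.842 = 3.168.
δ = d·√n ⇒ d = δ/√n = 3.168/√288 = 0.1867.

d ≈ 0.187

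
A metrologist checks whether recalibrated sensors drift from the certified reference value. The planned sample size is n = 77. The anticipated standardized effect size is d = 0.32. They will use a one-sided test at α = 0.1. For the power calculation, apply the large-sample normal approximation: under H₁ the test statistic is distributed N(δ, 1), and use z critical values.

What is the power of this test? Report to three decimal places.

Noncentrality parameter: δ = d·√n = 0.32 × √77 = 2.8080
Critical value for a one-sided test at α = 0.1: z_α = 1.282.
Power = Φ(δ − 1.282) = Φ(1.526) = 0.9365.

Power ≈ 0.937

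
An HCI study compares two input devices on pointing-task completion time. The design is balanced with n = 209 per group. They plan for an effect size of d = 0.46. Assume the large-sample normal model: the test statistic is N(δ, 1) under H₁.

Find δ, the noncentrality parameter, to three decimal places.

δ ≈ 4.702

The noncentrality parameter scales effect size by the design's sample-size factor: δ = d·√(n/2) = 0.46 × √(209/2) = 4.7024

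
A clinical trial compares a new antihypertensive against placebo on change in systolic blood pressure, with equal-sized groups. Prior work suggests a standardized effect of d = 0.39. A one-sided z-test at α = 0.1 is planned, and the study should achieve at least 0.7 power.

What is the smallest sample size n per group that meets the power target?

n = 43 per group

Set Φ(δ − 1.282) = 0.7; then δ − 1.282 = Φ⁻¹(0.7) = 0.524, giving δ = 1.806.
δ = d·√(n/2) ⇒ n = 2(δ/d)² = 2 × (1.806 / 0.39)² = 42.89.
Round up to the next whole unit.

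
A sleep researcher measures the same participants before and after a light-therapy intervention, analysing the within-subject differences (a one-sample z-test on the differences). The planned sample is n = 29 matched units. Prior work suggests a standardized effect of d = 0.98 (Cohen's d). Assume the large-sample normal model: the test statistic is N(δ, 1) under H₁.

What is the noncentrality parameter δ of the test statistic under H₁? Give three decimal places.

The noncentrality parameter scales effect size by the design's sample-size factor: δ = d·√n = 0.98 × √29 = 5.2775

δ ≈ 5.277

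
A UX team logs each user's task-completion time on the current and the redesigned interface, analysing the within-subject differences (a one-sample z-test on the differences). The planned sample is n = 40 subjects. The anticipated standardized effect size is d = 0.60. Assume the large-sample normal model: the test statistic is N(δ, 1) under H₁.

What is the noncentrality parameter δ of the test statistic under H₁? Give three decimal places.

δ = d·√n = 0.60 × √40 = 3.7947

δ ≈ 3.795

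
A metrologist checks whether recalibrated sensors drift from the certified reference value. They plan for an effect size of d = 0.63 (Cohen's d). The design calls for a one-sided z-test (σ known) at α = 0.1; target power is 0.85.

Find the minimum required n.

For power 0.85 need Φ(δ − z_{0.1}) = 0.85, so δ = z_{0.1} + z_{0.15} = 1.282 + 1.036 = 2.318.
δ = d·√n ⇒ n = (δ/d)² = (2.318 / 0.63)² = 13.54.
Round up to the next whole unit.

n = 14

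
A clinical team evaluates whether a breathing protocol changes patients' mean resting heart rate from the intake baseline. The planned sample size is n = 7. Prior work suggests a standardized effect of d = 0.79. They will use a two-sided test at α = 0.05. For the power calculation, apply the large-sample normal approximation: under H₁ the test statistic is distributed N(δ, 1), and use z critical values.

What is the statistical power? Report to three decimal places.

Noncentrality parameter: λ = d·√n = 0.79 × √7 = 2.0901
Two-sided α = 0.05 → critical value z_{0.025} = 1.960.
Power = Φ(λ − 1.960) + Φ(−λ − 1.960) = Φ(0.130) + Φ(-4.050) = 0.5518 + 0.0000 = 0.5518.

Power ≈ 0.552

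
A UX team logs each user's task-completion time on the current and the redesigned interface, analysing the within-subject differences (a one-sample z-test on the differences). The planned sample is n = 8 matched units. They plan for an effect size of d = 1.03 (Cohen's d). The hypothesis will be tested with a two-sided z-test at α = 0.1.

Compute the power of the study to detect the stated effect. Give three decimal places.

Noncentrality parameter: λ = d·√n = 1.03 × √8 = 2.9133
Critical value for a two-sided test at α = 0.1: z_{α/2} = 1.645.
Power = Φ(λ − 1.645) + Φ(−λ − 1.645) = Φ(1.268) + Φ(-4.558) = 0.8977 + 0.0000 = 0.8977.

Power ≈ 0.898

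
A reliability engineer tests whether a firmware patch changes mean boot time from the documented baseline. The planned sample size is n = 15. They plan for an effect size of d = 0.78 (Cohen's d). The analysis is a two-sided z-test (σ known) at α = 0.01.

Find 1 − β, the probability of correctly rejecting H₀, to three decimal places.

Noncentrality parameter: λ = d·√n = 0.78 × √15 = 3.0209
Critical value for a two-sided test at α = 0.01: z_{α/2} = 2.576.
Power = Φ(λ − 2.576) + Φ(−λ − 2.576) = Φ(0.445) + Φ(-5.597) = 0.6719 + 0.0000 = 0.6719.

Power ≈ 0.672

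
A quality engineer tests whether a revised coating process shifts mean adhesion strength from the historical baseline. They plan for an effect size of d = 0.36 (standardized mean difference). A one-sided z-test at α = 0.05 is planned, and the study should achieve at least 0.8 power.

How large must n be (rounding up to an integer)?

Set Φ(δ − 1.645) = 0.8; then δ − 1.645 = Φ⁻¹(0.8) = 0.842, giving δ = 2.486.
δ = d·√n ⇒ n = (δ/d)² = (2.486 / 0.36)² = 47.70.
Rounding up, n = 48.

n = 48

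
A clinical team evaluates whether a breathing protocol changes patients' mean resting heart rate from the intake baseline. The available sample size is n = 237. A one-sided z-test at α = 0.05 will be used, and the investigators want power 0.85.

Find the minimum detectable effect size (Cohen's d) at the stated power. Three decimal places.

Required noncentrality: δ = z_{0.05} + z_{0.15} = 1.645 + 1.036 = 2.681.
δ = d·√n ⇒ d = δ/√n = 2.681/√237 = 0.1742.

d ≈ 0.174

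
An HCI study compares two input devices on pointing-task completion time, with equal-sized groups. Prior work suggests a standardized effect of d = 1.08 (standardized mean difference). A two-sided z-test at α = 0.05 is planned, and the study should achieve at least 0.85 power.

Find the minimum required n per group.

n = 16 per group

For power 0.85 need Φ(δ − z_{0.025}) = 0.85, so δ = z_{0.025} + z_{0.15} = 1.960 + 1.036 = 2.996.
(The Φ(−δ − z_{α/2}) term is vanishingly small for δ > 0 and is dropped in the standard sample-size formula.)
δ = d·√(n/2) ⇒ n = 2(δ/d)² = 2 × (2.996 / 1.08)² = 15.40.
Rounding up, n = 16 per group.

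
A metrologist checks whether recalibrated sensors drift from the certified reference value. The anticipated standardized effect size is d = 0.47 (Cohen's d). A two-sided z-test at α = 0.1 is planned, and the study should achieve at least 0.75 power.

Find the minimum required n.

For power 0.75 need Φ(δ − z_{0.05}) = 0.75, so δ = z_{0.05} + z_{0.25} = 1.645 + 0.674 = 2.319.
(For δ > 0 the lower-tail rejection region contributes negligibly to power, so the one-term inversion is standard.)
δ = d·√n ⇒ n = (δ/d)² = (2.319 / 0.47)² = 24.35.
Round up to the next whole unit.

n = 25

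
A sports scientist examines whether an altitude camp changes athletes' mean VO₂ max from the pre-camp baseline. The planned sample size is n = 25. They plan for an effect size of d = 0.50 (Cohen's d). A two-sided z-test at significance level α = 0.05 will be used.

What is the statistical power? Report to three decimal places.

Power ≈ 0.705

Noncentrality parameter: δ = d·√n = 0.50 × √25 = 2.5000
Two-sided α = 0.05 → critical value z_{0.025} = 1.960.
Power = Φ(δ − 1.960) + Φ(−δ − 1.960) = Φ(0.540) + Φ(-4.460) = 0.7054 + 0.0000 = 0.7054.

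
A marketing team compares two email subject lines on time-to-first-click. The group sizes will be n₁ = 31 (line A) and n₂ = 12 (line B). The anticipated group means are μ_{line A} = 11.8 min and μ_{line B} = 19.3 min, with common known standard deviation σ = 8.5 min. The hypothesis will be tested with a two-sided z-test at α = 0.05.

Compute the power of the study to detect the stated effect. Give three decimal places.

Power ≈ 0.737

Standardized effect: d = |μ_{line A} − μ_{line B}| / σ = |11.8 − 19.3| / 8.5 = 0.8824
Noncentrality parameter: δ = d / √(1/n₁ + 1/n₂) = 0.8824 / √(1/31 + 1/12) = 2.5953
Two-sided α = 0.05 → critical value z_{0.025} = 1.960.
Power = Φ(δ − 1.960) + Φ(−δ − 1.960) = Φ(0.635) + Φ(-4.555) = 0.7374 + 0.0000 = 0.7374.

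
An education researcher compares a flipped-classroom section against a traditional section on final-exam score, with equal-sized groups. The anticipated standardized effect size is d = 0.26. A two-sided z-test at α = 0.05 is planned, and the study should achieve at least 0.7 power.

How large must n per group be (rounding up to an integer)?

n = 183 per group

Set Φ(δ − 1.960) = 0.7; then δ − 1.960 = Φ⁻¹(0.7) = 0.524, giving δ = 2.484.
(The Φ(−δ − z_{α/2}) term is vanishingly small for δ > 0 and is dropped in the standard sample-size formula.)
δ = d·√(n/2) ⇒ n = 2(δ/d)² = 2 × (2.484 / 0.26)² = 182.61.
Rounding up, n = 183 per group.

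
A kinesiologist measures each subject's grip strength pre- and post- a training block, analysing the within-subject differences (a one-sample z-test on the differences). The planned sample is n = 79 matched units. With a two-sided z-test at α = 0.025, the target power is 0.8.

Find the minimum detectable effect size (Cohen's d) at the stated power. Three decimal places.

d ≈ 0.347

Need Φ(δ − 2.241) = 0.8, so δ = 2.241 + 0.842 = 3.083.
(The second rejection-region term Φ(−δ − z_{α/2}) is negligible and dropped.)
δ = d·√n ⇒ d = δ/√n = 3.083/√79 = 0.3469.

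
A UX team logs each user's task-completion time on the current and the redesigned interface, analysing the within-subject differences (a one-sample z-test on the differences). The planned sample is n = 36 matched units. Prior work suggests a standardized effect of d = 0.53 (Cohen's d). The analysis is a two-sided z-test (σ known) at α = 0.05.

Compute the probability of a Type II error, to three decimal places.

β ≈ 0.111

Noncentrality parameter: δ = d·√n = 0.53 × √36 = 3.1800
Critical value for a two-sided test at α = 0.05: z_{α/2} = 1.960.
Power = Φ(δ − 1.960) + Φ(−δ − 1.960) = Φ(1.220) + Φ(-5.140) = 0.8888 + 0.0000 = 0.8888.
Type II error: β = 1 − power = 1 − 0.8888 = 0.1112.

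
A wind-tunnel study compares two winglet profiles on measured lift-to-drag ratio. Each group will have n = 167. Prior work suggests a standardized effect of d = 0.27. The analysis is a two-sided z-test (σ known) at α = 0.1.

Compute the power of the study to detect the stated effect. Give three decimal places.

Noncentrality parameter: δ = d·√(n/2) = 0.27 × √(167/2) = 2.4672
Critical value for a two-sided test at α = 0.1: z_{α/2} = 1.645.
Power = Φ(δ − 1.645) + Φ(−δ − 1.645) = Φ(0.822) + Φ(-4.112) = 0.7946 + 0.0000 = 0.7946.

Power ≈ 0.795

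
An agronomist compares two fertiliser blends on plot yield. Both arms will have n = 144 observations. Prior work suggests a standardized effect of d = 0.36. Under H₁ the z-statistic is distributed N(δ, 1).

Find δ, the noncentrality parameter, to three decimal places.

δ ≈ 3.055

δ = d·√(n/2) = 0.36 × √(144/2) = 3.0547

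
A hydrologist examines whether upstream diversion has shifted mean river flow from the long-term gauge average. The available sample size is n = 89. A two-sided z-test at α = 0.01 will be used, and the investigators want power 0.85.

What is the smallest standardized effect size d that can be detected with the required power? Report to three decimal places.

Required noncentrality: δ = z_{0.005} + z_{0.15} = 2.576 + 1.036 = 3.612.
(Lower-tail contribution to power is negligible for δ > 0.)
δ = d·√n ⇒ d = δ/√n = 3.612/√89 = 0.3829.

d ≈ 0.383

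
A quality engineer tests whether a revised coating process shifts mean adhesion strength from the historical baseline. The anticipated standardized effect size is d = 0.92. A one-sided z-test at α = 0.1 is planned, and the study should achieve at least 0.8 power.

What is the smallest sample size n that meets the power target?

For power 0.8 need Φ(δ − z_{0.1}) = 0.8, so δ = z_{0.1} + z_{0.20} = 1.282 + 0.842 = 2.123.
δ = d·√n ⇒ n = (δ/d)² = (2.123 / 0.92)² = 5.33.
Rounding up, n = 6.

n = 6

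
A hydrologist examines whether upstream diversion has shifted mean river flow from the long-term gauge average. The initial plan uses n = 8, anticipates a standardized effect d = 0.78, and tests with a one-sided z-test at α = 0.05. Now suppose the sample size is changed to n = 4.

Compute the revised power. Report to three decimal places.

Power ≈ 0.466

With n = 4: δ = d·√n = 0.78 × √4 = 1.5600. Critical value z_{0.05} = 1.645.
Revised power = Φ(δ − 1.645) = Φ(-0.085) = 0.4662.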